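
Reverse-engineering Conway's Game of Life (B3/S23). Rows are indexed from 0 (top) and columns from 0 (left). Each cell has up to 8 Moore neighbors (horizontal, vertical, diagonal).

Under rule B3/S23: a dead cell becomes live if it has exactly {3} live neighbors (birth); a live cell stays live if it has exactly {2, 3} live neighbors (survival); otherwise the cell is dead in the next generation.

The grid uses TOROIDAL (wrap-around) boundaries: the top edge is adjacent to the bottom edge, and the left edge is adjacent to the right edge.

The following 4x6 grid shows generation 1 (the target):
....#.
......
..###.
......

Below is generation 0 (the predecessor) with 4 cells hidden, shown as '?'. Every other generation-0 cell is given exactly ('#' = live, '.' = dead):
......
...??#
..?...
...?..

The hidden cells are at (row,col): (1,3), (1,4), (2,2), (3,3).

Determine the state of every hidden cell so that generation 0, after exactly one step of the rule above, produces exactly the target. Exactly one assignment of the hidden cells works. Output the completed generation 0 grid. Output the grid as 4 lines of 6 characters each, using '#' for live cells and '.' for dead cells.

Answer: ......
...#.#
..#...
...#..

Derivation:
Hidden generation-0 cells (in order): (1,3), (1,4), (2,2), (3,3).
A hidden cell only influences target cells in its own 3x3 neighborhood. Try each of the 2^4 = 16 assignments, step the completed generation 0 forward once under B3/S23, and compare with the target:
  (1,3)=. (1,4)=. (2,2)=. (3,3)=. -> step gives (0,4)='.' but target has '#' -> reject
  (1,3)=. (1,4)=. (2,2)=. (3,3)=# -> step gives (0,4)='.' but target has '#' -> reject
  (1,3)=. (1,4)=. (2,2)=# (3,3)=. -> step gives (0,4)='.' but target has '#' -> reject
  (1,3)=. (1,4)=. (2,2)=# (3,3)=# -> step gives (0,4)='.' but target has '#' -> reject
  (1,3)=. (1,4)=# (2,2)=. (3,3)=. -> step gives (0,4)='.' but target has '#' -> reject
  (1,3)=. (1,4)=# (2,2)=. (3,3)=# -> step gives (2,2)='.' but target has '#' -> reject
  (1,3)=. (1,4)=# (2,2)=# (3,3)=. -> step gives (0,4)='.' but target has '#' -> reject
  (1,3)=. (1,4)=# (2,2)=# (3,3)=# -> step gives (2,2)='.' but target has '#' -> reject
  (1,3)=# (1,4)=. (2,2)=. (3,3)=. -> step gives (0,4)='.' but target has '#' -> reject
  (1,3)=# (1,4)=. (2,2)=. (3,3)=# -> step gives (2,2)='.' but target has '#' -> reject
  (1,3)=# (1,4)=. (2,2)=# (3,3)=. -> step gives (0,4)='.' but target has '#' -> reject
  (1,3)=# (1,4)=. (2,2)=# (3,3)=# -> step reproduces the target at every cell -> ACCEPT
  (1,3)=# (1,4)=# (2,2)=. (3,3)=. -> step gives (1,4)='#' but target has '.' -> reject
  (1,3)=# (1,4)=# (2,2)=. (3,3)=# -> step gives (0,3)='#' but target has '.' -> reject
  (1,3)=# (1,4)=# (2,2)=# (3,3)=. -> step gives (1,3)='#' but target has '.' -> reject
  (1,3)=# (1,4)=# (2,2)=# (3,3)=# -> step gives (0,3)='#' but target has '.' -> reject
Unique solution: (1,3)=live, (1,4)=dead, (2,2)=live, (3,3)=live.
Check: live-neighbor counts of every cell in the completed generation 0:
102231
112120
112331
012110
Applying B3/S23 to generation 0 with these counts gives:
....#.
......
..###.
......
which matches the target exactly.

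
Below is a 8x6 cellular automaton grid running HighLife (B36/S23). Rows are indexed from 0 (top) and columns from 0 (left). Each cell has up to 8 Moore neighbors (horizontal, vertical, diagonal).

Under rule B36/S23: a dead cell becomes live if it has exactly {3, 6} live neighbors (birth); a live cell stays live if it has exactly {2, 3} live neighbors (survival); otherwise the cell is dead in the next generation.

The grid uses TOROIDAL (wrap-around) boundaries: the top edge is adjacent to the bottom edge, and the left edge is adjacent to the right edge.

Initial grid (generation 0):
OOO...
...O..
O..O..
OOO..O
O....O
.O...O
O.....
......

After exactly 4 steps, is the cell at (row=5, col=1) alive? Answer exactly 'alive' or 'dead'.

Simulating step by step:
Generation 0 (given above): 15 live cells
Generation 1: 16 live cells
.OO...
O..O..
O..OOO
..O.O.
..O.O.
.O...O
O.....
O.....
Generation 2: 22 live cells
OOO...
O..O..
OOO...
.OOO..
.OO.OO
OO...O
OO...O
O.....
Generation 3: 13 live cells
O.O..O
...O.O
O.....
....OO
O...OO
......
......
.OO...
Generation 4: 16 live cells
O.OOOO
.O..OO
O.....
....O.
O...O.
.....O
......
OOO...

Cell (5,1) at generation 4: 0 -> dead

Answer: dead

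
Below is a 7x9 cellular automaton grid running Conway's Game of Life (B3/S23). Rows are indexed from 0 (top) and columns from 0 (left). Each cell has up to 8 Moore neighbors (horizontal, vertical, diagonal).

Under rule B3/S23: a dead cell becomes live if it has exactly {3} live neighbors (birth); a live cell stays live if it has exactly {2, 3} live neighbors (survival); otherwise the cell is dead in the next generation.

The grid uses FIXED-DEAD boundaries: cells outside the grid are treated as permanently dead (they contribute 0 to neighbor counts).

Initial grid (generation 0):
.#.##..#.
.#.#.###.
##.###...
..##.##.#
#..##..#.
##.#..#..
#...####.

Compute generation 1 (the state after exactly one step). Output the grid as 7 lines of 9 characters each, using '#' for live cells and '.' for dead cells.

Answer: ...###.#.
.#.....#.
##.......
#.....##.
#......#.
####.....
##..####.

Derivation:
Simulating step by step:
Generation 0 (given above): 32 live cells
Generation 1: 23 live cells
(generation 1 grid is the final answer)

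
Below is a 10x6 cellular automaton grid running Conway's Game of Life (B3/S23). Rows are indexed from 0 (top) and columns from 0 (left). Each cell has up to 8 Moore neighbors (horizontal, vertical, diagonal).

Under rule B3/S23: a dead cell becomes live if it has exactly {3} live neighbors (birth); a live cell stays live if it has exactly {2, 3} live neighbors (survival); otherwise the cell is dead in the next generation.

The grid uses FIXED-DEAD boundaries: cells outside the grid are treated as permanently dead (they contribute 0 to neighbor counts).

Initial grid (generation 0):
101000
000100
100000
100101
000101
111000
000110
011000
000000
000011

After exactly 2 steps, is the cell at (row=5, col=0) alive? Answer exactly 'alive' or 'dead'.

Answer: alive

Derivation:
Simulating step by step:
Generation 0 (given above): 18 live cells
Generation 1: 10 live cells
000000
010000
000010
000000
100100
011000
100100
001100
000000
000000
Generation 2: 9 live cells
000000
000000
000000
000000
011000
111100
000100
001100
000000
000000

Cell (5,0) at generation 2: 1 -> alive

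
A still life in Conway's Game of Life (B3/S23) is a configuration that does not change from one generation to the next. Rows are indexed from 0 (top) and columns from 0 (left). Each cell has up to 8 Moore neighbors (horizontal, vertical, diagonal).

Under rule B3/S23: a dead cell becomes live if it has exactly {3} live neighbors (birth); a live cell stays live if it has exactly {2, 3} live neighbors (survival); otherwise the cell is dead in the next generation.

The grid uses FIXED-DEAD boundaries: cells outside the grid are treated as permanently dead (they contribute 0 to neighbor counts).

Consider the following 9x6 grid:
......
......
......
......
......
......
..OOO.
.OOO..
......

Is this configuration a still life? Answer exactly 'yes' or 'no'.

Answer: no

Derivation:
Compute generation 1 and compare to generation 0 (given above):
Generation 1:
......
......
......
......
......
...O..
.O..O.
.O..O.
..O...
Cell (5,3) differs: gen0=0 vs gen1=1 -> NOT a still life.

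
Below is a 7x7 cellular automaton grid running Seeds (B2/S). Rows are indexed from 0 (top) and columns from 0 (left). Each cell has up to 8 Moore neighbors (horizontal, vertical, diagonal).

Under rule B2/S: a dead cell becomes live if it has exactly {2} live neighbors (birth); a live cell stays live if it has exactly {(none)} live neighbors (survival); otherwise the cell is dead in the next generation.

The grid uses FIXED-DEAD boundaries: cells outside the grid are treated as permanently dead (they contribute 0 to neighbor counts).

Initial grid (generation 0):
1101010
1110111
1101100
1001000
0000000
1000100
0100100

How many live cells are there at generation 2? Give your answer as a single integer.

Simulating step by step:
Generation 0 (given above): 20 live cells
Generation 1: 11 live cells
0000000
0000000
0000001
0000000
1101100
0101010
1001010
Generation 2: 10 live cells
0000000
0000000
0000000
1111110
0000010
0000001
0100001
Population at generation 2: 10

Answer: 10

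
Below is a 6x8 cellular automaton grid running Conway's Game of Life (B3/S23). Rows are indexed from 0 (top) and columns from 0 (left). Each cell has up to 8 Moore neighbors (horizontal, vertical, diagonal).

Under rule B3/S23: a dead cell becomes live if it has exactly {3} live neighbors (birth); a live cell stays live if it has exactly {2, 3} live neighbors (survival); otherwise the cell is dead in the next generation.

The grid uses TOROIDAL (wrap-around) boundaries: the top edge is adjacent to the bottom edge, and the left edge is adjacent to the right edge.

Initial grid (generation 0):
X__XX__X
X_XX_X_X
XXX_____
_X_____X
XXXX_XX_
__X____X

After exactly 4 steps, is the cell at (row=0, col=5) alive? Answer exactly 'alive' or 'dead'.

Answer: alive

Derivation:
Simulating step by step:
Generation 0 (given above): 22 live cells
Generation 1: 10 live cells
____X___
______X_
___X__X_
___X__XX
___X__X_
_____X__
Generation 2: 16 live cells
_____X__
_____X__
_____XX_
__XXXXXX
____XXXX
____XX__
Generation 3: 8 live cells
_____XX_
____XX__
___X___X
___X____
_______X
________
Generation 4: 7 live cells
____XXX_
____XX__
___X____
________
________
______X_

Cell (0,5) at generation 4: 1 -> alive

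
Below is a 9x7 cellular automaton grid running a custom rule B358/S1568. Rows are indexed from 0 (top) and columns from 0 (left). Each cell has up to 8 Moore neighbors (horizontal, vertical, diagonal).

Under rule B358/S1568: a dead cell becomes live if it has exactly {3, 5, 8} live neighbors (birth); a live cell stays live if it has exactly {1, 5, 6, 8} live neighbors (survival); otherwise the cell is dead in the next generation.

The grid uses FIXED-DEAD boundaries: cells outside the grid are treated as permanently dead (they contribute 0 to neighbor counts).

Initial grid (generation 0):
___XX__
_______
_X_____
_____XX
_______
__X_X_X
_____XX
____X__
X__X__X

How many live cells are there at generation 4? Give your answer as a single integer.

Simulating step by step:
Generation 0 (given above): 14 live cells
Generation 1: 10 live cells
___XX__
_______
_______
_____XX
______X
____X__
___XX__
______X
___X___
Generation 2: 7 live cells
___XX__
_______
_______
_______
_______
___X_X_
_____X_
___XX__
_______
Generation 3: 7 live cells
___XX__
_______
_______
_______
_______
____XX_
___XX__
___X___
_______
Generation 4: 5 live cells
___XX__
_______
_______
_______
_______
___X___
_____X_
____X__
_______
Population at generation 4: 5

Answer: 5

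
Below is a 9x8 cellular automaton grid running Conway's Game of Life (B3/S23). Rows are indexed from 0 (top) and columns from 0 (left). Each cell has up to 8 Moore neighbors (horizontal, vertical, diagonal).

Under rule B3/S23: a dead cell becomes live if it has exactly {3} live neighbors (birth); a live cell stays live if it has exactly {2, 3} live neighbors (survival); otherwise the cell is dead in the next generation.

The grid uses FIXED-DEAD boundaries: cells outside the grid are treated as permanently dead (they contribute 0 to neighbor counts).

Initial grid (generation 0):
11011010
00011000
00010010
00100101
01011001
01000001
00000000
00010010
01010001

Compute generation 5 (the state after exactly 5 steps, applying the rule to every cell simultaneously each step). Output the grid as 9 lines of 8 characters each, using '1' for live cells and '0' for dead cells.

Simulating step by step:
Generation 0 (given above): 23 live cells
Generation 1: 18 live cells
00111100
00000000
00110110
00100101
01011001
00100000
00000000
00100000
00100000
Generation 2: 17 live cells
00011000
00000010
00111110
01000101
01011010
00110000
00000000
00000000
00000000
Generation 3: 16 live cells
00000000
00100010
00111001
01000001
01011110
00111000
00000000
00000000
00000000
Generation 4: 13 live cells
00000000
00100000
01110011
01000001
01000110
00100000
00010000
00000000
00000000
Generation 5: 15 live cells
(generation 5 grid is the final answer)

Answer: 00000000
01110000
01010011
11000101
01100010
00100000
00000000
00000000
00000000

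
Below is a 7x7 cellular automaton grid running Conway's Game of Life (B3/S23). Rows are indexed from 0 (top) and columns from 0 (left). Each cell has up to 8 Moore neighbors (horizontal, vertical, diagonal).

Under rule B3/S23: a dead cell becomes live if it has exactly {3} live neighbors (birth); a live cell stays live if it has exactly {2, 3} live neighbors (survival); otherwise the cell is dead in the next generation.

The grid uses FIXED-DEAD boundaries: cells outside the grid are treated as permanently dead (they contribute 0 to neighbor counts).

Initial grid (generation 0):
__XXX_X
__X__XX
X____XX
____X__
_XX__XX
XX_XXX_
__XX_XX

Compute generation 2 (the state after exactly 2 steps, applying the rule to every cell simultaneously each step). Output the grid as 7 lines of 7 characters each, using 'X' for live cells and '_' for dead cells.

Simulating step by step:
Generation 0 (given above): 24 live cells
Generation 1: 20 live cells
__XXX_X
_XX____
____X_X
_X__X__
XXX___X
X______
_XXX_XX
Generation 2: 22 live cells
(generation 2 grid is the final answer)

Answer: _XXX___
_XX_X__
_XXX_X_
XXXX___
X_X____
X__X_XX
_XX____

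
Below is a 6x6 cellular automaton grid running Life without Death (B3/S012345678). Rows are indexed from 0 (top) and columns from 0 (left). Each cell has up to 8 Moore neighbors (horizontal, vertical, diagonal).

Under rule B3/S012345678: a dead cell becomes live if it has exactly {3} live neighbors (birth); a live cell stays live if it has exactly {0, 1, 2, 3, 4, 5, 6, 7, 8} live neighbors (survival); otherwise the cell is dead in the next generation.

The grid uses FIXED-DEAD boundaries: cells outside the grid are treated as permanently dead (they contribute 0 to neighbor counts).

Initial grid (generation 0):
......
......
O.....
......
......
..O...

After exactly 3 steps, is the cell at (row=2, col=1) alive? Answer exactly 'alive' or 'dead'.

Simulating step by step:
Generation 0 (given above): 2 live cells
Generation 1: 2 live cells
......
......
O.....
......
......
..O...
Generation 2: 2 live cells
......
......
O.....
......
......
..O...
Generation 3: 2 live cells
......
......
O.....
......
......
..O...

Cell (2,1) at generation 3: 0 -> dead

Answer: dead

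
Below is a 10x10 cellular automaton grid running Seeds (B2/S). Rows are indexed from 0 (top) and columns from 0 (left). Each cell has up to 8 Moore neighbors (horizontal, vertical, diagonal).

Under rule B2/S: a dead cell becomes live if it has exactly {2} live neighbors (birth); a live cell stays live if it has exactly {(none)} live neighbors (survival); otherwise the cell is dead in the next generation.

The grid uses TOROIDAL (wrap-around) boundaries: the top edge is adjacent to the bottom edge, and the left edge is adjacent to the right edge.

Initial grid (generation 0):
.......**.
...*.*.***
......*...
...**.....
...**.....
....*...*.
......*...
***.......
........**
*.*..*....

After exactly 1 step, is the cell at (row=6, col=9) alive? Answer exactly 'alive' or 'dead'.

Answer: alive

Derivation:
Simulating step by step:
Generation 0 (given above): 23 live cells
Generation 1: 22 live cells
****.*....
....*.....
..*......*
..*.......
..*.......
.......*..
*.**.*.*.*
.......**.
...*......
.*....*...

Cell (6,9) at generation 1: 1 -> alive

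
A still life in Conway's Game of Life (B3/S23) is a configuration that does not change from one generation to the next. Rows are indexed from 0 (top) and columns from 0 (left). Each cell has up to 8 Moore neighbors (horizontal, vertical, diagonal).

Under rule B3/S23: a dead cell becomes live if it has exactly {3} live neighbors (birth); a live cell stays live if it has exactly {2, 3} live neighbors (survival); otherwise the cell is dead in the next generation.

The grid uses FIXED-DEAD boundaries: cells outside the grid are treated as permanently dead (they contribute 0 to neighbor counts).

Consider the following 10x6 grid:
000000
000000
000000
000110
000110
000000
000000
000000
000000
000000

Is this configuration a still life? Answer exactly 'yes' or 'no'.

Compute generation 1 and compare to generation 0 (given above):
Generation 1:
000000
000000
000000
000110
000110
000000
000000
000000
000000
000000
The grids are IDENTICAL -> still life.

Answer: yes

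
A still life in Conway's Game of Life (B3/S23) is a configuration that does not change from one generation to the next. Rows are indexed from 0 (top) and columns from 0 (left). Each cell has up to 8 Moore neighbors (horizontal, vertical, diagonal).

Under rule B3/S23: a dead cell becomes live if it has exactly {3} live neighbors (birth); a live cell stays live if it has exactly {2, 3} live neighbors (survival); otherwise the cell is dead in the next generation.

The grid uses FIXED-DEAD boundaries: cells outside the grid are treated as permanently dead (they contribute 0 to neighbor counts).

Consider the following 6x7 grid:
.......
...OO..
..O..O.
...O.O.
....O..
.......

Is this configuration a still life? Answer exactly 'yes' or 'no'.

Answer: yes

Derivation:
Compute generation 1 and compare to generation 0 (given above):
Generation 1:
.......
...OO..
..O..O.
...O.O.
....O..
.......
The grids are IDENTICAL -> still life.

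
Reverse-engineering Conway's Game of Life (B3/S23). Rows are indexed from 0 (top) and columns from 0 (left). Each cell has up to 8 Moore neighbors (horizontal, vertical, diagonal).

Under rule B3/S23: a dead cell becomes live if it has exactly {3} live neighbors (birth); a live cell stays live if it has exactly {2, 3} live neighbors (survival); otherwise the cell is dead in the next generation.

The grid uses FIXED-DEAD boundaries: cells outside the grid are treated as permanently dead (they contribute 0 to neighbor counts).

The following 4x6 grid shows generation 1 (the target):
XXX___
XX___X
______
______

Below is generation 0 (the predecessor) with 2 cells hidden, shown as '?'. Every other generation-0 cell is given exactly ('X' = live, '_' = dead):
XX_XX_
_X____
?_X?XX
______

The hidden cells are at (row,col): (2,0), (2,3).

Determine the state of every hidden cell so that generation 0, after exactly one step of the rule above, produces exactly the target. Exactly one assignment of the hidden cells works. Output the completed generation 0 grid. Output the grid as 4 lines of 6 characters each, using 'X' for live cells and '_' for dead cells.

Hidden generation-0 cells (in order): (2,0), (2,3).
A hidden cell only influences target cells in its own 3x3 neighborhood. Try each of the 2^2 = 4 assignments, step the completed generation 0 forward once under B3/S23, and compare with the target:
  (2,0)=_ (2,3)=_ -> step reproduces the target at every cell -> ACCEPT
  (2,0)=_ (2,3)=X -> step gives (2,2)='X' but target has '_' -> reject
  (2,0)=X (2,3)=_ -> step gives (1,0)='_' but target has 'X' -> reject
  (2,0)=X (2,3)=X -> step gives (1,0)='_' but target has 'X' -> reject
Unique solution: (2,0)=dead, (2,3)=dead.
Check: live-neighbor counts of every cell in the completed generation 0:
223111
334443
121211
011222
Applying B3/S23 to generation 0 with these counts gives:
XXX___
XX___X
______
______
which matches the target exactly.

Answer: XX_XX_
_X____
__X_XX
______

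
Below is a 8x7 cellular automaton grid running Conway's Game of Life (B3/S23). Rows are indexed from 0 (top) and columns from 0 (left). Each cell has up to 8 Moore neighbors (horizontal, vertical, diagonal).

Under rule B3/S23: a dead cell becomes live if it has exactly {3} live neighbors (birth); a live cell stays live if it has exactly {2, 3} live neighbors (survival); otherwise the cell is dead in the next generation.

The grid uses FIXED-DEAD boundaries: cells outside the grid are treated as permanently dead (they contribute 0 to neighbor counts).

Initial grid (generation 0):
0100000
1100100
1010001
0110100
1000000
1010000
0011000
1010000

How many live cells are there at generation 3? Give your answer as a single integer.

Answer: 16

Derivation:
Simulating step by step:
Generation 0 (given above): 17 live cells
Generation 1: 20 live cells
1100000
1010000
1010010
1011000
1011000
0011000
0011000
0111000
Generation 2: 13 live cells
1100000
1010000
1010000
1000100
0000100
0000100
0000100
0101000
Generation 3: 16 live cells
1100000
1010000
1001000
0101000
0001110
0001110
0001100
0000000
Population at generation 3: 16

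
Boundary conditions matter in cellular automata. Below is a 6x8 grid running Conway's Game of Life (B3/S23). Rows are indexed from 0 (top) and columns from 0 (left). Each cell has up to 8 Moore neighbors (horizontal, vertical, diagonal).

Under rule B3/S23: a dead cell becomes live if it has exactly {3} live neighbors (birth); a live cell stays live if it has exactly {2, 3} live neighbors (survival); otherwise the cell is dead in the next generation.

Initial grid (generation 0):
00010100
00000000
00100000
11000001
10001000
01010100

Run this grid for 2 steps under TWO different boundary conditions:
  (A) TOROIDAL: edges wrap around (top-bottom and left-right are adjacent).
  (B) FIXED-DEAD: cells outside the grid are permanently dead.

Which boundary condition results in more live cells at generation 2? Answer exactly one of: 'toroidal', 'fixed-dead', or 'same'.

Under TOROIDAL boundary, generation 2:
00110000
01000000
01000001
00100001
00101011
01101000
Population = 14

Under FIXED-DEAD boundary, generation 2:
00000000
00000000
11000000
10100000
10010000
00010000
Population = 7

Comparison: toroidal=14, fixed-dead=7 -> toroidal

Answer: toroidal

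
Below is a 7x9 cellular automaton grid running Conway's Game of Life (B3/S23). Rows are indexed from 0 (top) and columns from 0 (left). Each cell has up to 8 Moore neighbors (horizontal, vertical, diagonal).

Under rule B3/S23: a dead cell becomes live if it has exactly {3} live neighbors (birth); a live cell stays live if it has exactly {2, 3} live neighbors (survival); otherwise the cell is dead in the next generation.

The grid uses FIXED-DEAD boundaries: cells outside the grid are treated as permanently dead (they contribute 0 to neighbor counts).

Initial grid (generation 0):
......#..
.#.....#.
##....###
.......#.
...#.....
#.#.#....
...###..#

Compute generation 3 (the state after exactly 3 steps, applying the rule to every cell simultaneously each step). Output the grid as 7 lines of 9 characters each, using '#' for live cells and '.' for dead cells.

Simulating step by step:
Generation 0 (given above): 17 live cells
Generation 1: 16 live cells
.........
##......#
##....#.#
......###
...#.....
..#..#...
...###...
Generation 2: 16 live cells
.........
##.....#.
##....#.#
......#.#
......##.
..#..#...
...###...
Generation 3: 18 live cells
(generation 3 grid is the final answer)

Answer: .........
##.....#.
##....#.#
.....##.#
.....###.
...#.#...
...###...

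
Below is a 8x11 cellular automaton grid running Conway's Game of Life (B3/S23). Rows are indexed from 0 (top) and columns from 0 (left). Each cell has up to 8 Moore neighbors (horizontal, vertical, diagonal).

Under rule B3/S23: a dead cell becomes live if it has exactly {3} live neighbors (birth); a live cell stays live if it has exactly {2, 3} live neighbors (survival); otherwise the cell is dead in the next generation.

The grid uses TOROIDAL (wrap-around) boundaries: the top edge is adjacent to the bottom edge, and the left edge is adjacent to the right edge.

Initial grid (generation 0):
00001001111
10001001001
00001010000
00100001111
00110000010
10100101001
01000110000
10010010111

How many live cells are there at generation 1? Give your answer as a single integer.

Simulating step by step:
Generation 0 (given above): 33 live cells
Generation 1: 38 live cells
00011110000
10011011001
10010110000
00100001111
10110011000
10111100001
01101100100
10001010000
Population at generation 1: 38

Answer: 38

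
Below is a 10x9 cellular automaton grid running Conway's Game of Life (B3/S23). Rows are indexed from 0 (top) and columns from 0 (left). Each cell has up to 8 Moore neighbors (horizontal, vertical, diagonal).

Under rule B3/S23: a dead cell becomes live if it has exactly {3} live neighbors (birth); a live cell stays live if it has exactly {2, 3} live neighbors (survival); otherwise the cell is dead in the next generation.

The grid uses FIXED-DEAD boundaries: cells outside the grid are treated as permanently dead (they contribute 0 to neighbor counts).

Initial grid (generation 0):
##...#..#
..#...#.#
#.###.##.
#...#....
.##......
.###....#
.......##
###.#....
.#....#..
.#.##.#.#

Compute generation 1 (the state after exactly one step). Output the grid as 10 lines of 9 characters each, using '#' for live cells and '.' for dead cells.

Simulating step by step:
Generation 0 (given above): 34 live cells
Generation 1: 31 live cells
(generation 1 grid is the final answer)

Answer: .#.....#.
#.#.#.#.#
..#.#.##.
#...##...
#........
.#.#...##
#......##
###....#.
....#..#.
..#..#.#.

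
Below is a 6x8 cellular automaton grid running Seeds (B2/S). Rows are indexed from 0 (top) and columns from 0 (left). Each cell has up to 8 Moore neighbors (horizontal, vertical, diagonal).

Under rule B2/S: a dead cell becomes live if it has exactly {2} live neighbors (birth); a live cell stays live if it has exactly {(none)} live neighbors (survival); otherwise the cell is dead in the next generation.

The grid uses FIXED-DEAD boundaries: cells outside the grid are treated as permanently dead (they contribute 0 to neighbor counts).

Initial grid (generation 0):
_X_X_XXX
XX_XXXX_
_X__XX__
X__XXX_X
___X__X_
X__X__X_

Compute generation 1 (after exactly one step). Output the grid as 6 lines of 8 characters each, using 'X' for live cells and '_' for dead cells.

Answer: ________
________
_______X
_X______
XX______
__X_XX_X

Derivation:
Simulating step by step:
Generation 0 (given above): 24 live cells
Generation 1: 8 live cells
(generation 1 grid is the final answer)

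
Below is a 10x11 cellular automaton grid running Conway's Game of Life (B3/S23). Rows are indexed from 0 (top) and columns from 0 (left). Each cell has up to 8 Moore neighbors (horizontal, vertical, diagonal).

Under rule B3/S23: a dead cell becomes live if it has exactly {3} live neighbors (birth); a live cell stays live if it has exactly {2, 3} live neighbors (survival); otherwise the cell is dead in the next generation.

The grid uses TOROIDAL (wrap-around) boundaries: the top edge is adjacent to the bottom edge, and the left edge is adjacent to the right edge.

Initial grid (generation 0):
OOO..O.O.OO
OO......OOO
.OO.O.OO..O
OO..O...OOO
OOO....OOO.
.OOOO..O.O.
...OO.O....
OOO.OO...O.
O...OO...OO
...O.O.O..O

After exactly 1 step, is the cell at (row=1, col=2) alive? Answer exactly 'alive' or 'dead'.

Simulating step by step:
Generation 0 (given above): 54 live cells
Generation 1: 35 live cells
..O.O..O...
...O.O.....
..OO.O.O...
.....OO....
....O..O...
O...OOOO.OO
O.....O.O.O
OOO...O..O.
..O.....OO.
..OO.O.....

Cell (1,2) at generation 1: 0 -> dead

Answer: dead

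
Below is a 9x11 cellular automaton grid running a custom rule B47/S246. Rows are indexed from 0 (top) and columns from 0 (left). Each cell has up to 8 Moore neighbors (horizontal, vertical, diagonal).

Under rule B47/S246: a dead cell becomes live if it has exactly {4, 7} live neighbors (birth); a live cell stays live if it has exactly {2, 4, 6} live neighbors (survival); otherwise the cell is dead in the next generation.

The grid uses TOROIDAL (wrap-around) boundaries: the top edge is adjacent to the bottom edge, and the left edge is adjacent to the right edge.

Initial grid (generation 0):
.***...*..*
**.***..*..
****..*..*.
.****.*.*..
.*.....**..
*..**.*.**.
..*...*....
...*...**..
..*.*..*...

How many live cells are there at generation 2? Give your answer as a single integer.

Answer: 36

Derivation:
Simulating step by step:
Generation 0 (given above): 40 live cells
Generation 1: 34 live cells
**.....*...
.*..**..*.*
**.*..**.*.
*.***.*....
....**..**.
...*..*..*.
..**..*.*..
........*..
..*.*...*..
Generation 2: 36 live cells
.......*...
.**.****...
**.*.....**
**.**..**.*
....**..**.
....*****..
..**...**..
...*...**..
........*..
Population at generation 2: 36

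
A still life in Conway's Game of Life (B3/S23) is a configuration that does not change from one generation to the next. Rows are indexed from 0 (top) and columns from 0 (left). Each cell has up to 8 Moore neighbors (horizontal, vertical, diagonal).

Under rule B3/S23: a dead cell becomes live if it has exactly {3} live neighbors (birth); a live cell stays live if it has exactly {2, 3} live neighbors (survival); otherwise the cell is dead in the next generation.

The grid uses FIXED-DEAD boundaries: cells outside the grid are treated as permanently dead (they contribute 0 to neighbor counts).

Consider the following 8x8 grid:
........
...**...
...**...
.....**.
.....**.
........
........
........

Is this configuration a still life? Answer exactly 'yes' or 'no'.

Answer: no

Derivation:
Compute generation 1 and compare to generation 0 (given above):
Generation 1:
........
...**...
...*....
......*.
.....**.
........
........
........
Cell (2,4) differs: gen0=1 vs gen1=0 -> NOT a still life.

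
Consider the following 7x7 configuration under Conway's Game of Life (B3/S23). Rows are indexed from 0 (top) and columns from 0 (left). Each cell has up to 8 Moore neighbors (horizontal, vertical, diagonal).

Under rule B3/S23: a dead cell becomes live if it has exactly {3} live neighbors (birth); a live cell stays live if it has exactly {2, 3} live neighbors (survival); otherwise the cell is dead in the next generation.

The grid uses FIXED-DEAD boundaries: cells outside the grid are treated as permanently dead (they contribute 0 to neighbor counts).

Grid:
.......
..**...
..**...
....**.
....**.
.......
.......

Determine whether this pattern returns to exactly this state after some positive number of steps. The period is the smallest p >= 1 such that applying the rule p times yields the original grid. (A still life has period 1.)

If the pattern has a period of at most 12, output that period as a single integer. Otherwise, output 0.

Simulating and comparing each generation to the original:
Gen 0 (original, given above): 8 live cells
Gen 1: 6 live cells, differs from original
Gen 2: 8 live cells, MATCHES original -> period = 2

Answer: 2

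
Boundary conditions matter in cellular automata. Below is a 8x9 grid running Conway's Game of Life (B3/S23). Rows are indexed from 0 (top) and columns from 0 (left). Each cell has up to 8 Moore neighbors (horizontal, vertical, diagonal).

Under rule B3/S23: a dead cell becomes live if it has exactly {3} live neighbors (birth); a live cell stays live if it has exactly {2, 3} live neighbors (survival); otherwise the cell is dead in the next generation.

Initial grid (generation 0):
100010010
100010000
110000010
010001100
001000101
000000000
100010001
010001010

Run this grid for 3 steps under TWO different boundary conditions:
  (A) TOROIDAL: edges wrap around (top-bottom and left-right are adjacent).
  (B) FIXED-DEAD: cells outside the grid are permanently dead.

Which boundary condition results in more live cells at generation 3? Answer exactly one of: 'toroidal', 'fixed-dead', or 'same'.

Under TOROIDAL boundary, generation 3:
110111110
010110000
111011101
011110110
011000000
110000000
110000000
011011110
Population = 35

Under FIXED-DEAD boundary, generation 3:
000000000
010000000
101101000
001110000
010000100
000000100
000000000
000000000
Population = 11

Comparison: toroidal=35, fixed-dead=11 -> toroidal

Answer: toroidal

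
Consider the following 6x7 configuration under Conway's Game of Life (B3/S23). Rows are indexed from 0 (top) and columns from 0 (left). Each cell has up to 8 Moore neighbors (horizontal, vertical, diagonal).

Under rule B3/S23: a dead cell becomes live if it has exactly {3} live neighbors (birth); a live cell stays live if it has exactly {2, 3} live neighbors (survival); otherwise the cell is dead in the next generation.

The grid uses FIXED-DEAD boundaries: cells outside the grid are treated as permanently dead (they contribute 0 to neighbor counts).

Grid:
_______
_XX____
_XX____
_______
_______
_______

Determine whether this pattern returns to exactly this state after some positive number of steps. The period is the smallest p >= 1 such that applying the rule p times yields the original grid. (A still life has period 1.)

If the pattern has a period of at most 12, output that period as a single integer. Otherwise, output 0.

Simulating and comparing each generation to the original:
Gen 0 (original, given above): 4 live cells
Gen 1: 4 live cells, MATCHES original -> period = 1

Answer: 1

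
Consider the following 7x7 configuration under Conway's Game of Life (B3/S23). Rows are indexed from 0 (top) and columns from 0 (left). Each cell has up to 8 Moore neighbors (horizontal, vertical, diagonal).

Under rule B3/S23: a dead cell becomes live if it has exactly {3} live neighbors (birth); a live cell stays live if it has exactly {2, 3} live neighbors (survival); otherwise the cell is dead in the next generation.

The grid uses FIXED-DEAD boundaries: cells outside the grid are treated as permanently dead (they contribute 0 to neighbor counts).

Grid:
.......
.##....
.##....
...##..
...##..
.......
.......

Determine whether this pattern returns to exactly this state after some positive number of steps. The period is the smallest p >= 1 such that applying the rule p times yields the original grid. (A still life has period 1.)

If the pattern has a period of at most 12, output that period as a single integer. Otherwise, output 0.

Simulating and comparing each generation to the original:
Gen 0 (original, given above): 8 live cells
Gen 1: 6 live cells, differs from original
Gen 2: 8 live cells, MATCHES original -> period = 2

Answer: 2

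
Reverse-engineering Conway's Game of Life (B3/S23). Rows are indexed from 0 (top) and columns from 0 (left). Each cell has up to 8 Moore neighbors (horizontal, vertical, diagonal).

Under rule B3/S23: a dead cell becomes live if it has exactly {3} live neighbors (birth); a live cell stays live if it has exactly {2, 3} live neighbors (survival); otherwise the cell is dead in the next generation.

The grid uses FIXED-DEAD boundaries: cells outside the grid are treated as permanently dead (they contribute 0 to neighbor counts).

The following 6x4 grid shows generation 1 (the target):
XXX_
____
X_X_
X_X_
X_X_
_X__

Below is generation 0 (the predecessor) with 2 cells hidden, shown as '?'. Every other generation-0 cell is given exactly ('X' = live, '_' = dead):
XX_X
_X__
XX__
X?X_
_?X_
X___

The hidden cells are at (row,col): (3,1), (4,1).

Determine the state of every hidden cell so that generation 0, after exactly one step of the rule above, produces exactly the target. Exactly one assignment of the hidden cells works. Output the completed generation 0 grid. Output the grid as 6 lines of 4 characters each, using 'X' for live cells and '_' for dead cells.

Answer: XX_X
_X__
XX__
X_X_
_XX_
X___

Derivation:
Hidden generation-0 cells (in order): (3,1), (4,1).
A hidden cell only influences target cells in its own 3x3 neighborhood. Try each of the 2^2 = 4 assignments, step the completed generation 0 forward once under B3/S23, and compare with the target:
  (3,1)=_ (4,1)=_ -> step gives (4,0)='_' but target has 'X' -> reject
  (3,1)=_ (4,1)=X -> step reproduces the target at every cell -> ACCEPT
  (3,1)=X (4,1)=_ -> step gives (2,0)='_' but target has 'X' -> reject
  (3,1)=X (4,1)=X -> step gives (2,0)='_' but target has 'X' -> reject
Unique solution: (3,1)=dead, (4,1)=live.
Check: live-neighbor counts of every cell in the completed generation 0:
2230
5441
3431
3632
3422
1321
Applying B3/S23 to generation 0 with these counts gives:
XXX_
____
X_X_
X_X_
X_X_
_X__
which matches the target exactly.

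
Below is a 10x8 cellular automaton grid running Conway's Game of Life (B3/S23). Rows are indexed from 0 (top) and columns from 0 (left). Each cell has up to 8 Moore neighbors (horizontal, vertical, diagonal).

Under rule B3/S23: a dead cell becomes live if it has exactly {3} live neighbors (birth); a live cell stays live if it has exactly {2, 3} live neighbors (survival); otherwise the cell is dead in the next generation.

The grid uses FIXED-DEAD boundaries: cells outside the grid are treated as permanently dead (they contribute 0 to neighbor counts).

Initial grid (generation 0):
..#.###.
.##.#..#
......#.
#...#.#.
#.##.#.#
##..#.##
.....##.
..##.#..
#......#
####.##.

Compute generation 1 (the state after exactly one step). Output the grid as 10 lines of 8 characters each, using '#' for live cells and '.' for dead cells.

Answer: .##.###.
.##.#..#
.#.#..##
.#.##.##
#.##...#
#####..#
.###...#
....##..
#....#..
###...#.

Derivation:
Simulating step by step:
Generation 0 (given above): 35 live cells
Generation 1: 40 live cells
(generation 1 grid is the final answer)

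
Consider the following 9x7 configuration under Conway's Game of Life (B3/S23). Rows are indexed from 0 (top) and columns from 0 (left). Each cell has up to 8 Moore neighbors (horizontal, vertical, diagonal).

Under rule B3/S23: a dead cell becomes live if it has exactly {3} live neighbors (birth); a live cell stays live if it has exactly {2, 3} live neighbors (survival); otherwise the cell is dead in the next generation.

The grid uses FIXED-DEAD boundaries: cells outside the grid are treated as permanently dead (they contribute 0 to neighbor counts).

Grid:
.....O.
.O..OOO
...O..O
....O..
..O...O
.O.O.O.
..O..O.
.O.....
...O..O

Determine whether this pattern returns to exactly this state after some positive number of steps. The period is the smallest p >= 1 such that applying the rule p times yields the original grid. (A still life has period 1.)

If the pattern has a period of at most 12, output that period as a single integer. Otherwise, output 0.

Simulating and comparing each generation to the original:
Gen 0 (original, given above): 18 live cells
Gen 1: 22 live cells, differs from original
Gen 2: 16 live cells, differs from original
Gen 3: 18 live cells, differs from original
Gen 4: 17 live cells, differs from original
Gen 5: 17 live cells, differs from original
Gen 6: 20 live cells, differs from original
Gen 7: 20 live cells, differs from original
Gen 8: 24 live cells, differs from original
Gen 9: 19 live cells, differs from original
Gen 10: 25 live cells, differs from original
Gen 11: 19 live cells, differs from original
Gen 12: 18 live cells, differs from original
No period found within 12 steps.

Answer: 0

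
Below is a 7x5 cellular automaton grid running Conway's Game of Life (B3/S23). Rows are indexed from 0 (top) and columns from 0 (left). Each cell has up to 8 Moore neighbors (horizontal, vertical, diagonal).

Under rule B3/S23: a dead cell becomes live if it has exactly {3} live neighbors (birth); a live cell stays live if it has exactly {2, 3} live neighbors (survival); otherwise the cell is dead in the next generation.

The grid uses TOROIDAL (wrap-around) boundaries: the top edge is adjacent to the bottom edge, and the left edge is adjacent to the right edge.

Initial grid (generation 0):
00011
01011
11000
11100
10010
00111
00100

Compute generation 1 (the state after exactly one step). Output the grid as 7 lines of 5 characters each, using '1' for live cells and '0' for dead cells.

Simulating step by step:
Generation 0 (given above): 16 live cells
Generation 1: 11 live cells
(generation 1 grid is the final answer)

Answer: 10001
01010
00010
00100
10000
01101
00100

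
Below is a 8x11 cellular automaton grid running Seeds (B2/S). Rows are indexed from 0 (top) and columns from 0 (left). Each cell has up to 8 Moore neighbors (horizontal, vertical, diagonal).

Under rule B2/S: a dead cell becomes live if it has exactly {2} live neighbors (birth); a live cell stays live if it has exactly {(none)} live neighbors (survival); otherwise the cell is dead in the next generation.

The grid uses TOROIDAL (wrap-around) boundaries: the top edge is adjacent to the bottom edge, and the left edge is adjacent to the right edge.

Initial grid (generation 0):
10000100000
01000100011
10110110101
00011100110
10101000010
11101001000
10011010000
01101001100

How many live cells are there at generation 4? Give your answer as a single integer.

Simulating step by step:
Generation 0 (given above): 36 live cells
Generation 1: 11 live cells
00010001000
00010001100
00000000000
00000000000
00000011000
00000010100
00000000001
00000000001
Generation 2: 19 live cells
00101010010
00101010000
00000001100
00000011000
00000100100
00000100010
10000001000
10000000010
Generation 3: 19 live cells
00000001100
01000000010
00010000000
00000100010
00001000010
00001001001
01000010010
00010111000
Generation 4: 26 live cells
00101100010
00100001000
00101000111
00010000101
00010010000
10010010000
10110000001
00101000010
Population at generation 4: 26

Answer: 26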